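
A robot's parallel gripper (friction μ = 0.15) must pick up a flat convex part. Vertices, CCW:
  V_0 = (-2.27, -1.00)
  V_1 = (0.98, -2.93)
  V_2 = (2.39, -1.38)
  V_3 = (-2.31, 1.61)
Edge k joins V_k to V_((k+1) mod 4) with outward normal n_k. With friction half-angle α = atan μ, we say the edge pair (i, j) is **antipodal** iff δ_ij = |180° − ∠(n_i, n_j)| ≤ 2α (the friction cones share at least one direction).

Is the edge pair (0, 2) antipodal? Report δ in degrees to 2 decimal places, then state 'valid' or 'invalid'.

α = atan 0.15 = 8.53°;  2α = 17.06°
edge 0: e_0 = (+3.25, -1.93);  n_0 = (-0.5106, -0.8598)
edge 2: e_2 = (-4.70, +2.99);  n_2 = (+0.5368, +0.8437)
∠(n_0, n_2) = 178.24°
δ = |180° − 178.24°| = 1.76°
1.76° ≤ 2α = 17.06°  →  valid

δ = 1.76°, valid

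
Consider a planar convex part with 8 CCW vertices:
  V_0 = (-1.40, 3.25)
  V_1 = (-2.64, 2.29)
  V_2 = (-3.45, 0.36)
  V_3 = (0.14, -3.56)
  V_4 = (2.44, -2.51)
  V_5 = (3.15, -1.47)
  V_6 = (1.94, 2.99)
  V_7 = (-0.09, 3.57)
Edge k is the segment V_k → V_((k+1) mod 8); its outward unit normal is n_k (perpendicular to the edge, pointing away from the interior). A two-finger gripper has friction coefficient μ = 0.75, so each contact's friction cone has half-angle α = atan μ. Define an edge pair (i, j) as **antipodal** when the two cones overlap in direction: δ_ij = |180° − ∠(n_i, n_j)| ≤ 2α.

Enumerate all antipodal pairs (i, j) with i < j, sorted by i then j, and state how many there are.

count = 13; pairs: (0,3), (0,4), (0,5), (1,3), (1,4), (1,5), (2,5), (2,6), (2,7), (3,6), (3,7), (4,6), (4,7)

α = atan 0.75 = 36.87°;  2α = 73.74°
n_0 = (-0.6122, +0.7907)
n_1 = (-0.9221, +0.3870)
n_2 = (-0.7375, -0.6754)
n_3 = (+0.4153, -0.9097)
n_4 = (+0.8259, -0.5638)
n_5 = (+0.9651, +0.2618)
n_6 = (+0.2747, +0.9615)
n_7 = (-0.2373, +0.9714)
  (0,1): δ = 150.51°  ·
  (0,2): δ = 85.26°  ·
  (0,3): δ = 13.21°  ✓
  (0,4): δ = 17.93°  ✓
  (0,5): δ = 67.43°  ✓
  (0,6): δ = 126.31°  ·
  (0,7): δ = 155.98°  ·
  (1,2): δ = 114.75°  ·
  (1,3): δ = 42.70°  ✓
  (1,4): δ = 11.55°  ✓
  (1,5): δ = 37.95°  ✓
  (1,6): δ = 96.82°  ·
  (1,7): δ = 126.49°  ·
  (2,3): δ = 107.95°  ·
  (2,4): δ = 76.81°  ·
  (2,5): δ = 27.30°  ✓
  (2,6): δ = 31.57°  ✓
  (2,7): δ = 61.24°  ✓
  (3,4): δ = 148.86°  ·
  (3,5): δ = 99.36°  ·
  (3,6): δ = 40.48°  ✓
  (3,7): δ = 10.81°  ✓
  (4,5): δ = 130.50°  ·
  (4,6): δ = 71.62°  ✓
  (4,7): δ = 41.95°  ✓
  (5,6): δ = 121.12°  ·
  (5,7): δ = 91.45°  ·
  (6,7): δ = 150.33°  ·
antipodal pairs: 13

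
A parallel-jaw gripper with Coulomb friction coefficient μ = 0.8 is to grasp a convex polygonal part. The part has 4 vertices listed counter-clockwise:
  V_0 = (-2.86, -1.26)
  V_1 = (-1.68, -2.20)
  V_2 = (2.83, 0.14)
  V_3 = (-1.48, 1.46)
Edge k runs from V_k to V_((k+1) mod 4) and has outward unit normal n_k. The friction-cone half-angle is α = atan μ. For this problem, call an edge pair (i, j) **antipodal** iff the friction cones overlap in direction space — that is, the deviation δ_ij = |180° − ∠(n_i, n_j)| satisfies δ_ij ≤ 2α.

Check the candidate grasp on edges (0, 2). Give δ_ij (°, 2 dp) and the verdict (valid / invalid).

α = atan 0.8 = 38.66°;  2α = 77.32°
edge 0: e_0 = (+1.18, -0.94);  n_0 = (-0.6231, -0.7822)
edge 2: e_2 = (-4.31, +1.32);  n_2 = (+0.2928, +0.9562)
∠(n_0, n_2) = 158.49°
δ = |180° − 158.49°| = 21.51°
21.51° ≤ 2α = 77.32°  →  valid

δ = 21.51°, valid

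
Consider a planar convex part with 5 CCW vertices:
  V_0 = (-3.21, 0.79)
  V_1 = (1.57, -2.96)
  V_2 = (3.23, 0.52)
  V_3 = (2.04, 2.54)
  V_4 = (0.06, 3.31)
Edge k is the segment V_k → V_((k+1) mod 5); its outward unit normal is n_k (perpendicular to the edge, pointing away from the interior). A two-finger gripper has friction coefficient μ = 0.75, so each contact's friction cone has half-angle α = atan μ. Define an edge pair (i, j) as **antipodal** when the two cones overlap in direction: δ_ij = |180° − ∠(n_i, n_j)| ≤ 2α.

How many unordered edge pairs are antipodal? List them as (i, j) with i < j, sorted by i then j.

count = 3; pairs: (0,2), (0,3), (1,4)

α = atan 0.75 = 36.87°;  2α = 73.74°
n_0 = (-0.6172, -0.7868)
n_1 = (+0.9026, -0.4305)
n_2 = (+0.8616, +0.5076)
n_3 = (+0.3624, +0.9320)
n_4 = (-0.6104, +0.7921)
  (0,1): δ = 77.39°  ·
  (0,2): δ = 21.38°  ✓
  (0,3): δ = 16.86°  ✓
  (0,4): δ = 75.73°  ·
  (1,2): δ = 124.00°  ·
  (1,3): δ = 85.75°  ·
  (1,4): δ = 26.88°  ✓
  (2,3): δ = 141.75°  ·
  (2,4): δ = 82.88°  ·
  (3,4): δ = 121.13°  ·
antipodal pairs: 3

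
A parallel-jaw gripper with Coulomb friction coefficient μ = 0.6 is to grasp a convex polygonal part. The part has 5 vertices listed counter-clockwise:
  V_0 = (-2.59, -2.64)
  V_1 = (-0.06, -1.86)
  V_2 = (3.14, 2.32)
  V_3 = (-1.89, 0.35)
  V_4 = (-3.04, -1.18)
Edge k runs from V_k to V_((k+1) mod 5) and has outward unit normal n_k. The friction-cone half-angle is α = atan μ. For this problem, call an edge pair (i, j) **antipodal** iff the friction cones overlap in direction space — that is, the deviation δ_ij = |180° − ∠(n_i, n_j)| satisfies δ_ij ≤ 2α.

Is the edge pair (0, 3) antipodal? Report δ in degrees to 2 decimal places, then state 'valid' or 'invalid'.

α = atan 0.6 = 30.96°;  2α = 61.93°
edge 0: e_0 = (+2.53, +0.78);  n_0 = (+0.2946, -0.9556)
edge 3: e_3 = (-1.15, -1.53);  n_3 = (-0.7994, +0.6008)
∠(n_0, n_3) = 144.06°
δ = |180° − 144.06°| = 35.94°
35.94° ≤ 2α = 61.93°  →  valid

δ = 35.94°, valid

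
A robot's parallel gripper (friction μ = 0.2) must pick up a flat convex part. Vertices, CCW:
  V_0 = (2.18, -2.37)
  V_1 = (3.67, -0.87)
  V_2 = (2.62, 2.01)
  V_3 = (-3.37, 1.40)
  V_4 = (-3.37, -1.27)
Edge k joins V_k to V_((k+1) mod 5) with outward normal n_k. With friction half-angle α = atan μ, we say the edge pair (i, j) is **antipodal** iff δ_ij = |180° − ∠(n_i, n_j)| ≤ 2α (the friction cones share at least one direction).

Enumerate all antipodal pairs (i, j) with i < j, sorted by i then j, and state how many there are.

α = atan 0.2 = 11.31°;  2α = 22.62°
n_0 = (+0.7095, -0.7047)
n_1 = (+0.9395, +0.3425)
n_2 = (-0.1013, +0.9949)
n_3 = (-1.0000, -0.0000)
n_4 = (-0.1944, -0.9809)
  (0,1): δ = 115.16°  ·
  (0,2): δ = 39.38°  ·
  (0,3): δ = 44.81°  ·
  (0,4): δ = 123.60°  ·
  (1,2): δ = 104.22°  ·
  (1,3): δ = 20.03°  ✓
  (1,4): δ = 58.76°  ·
  (2,3): δ = 95.81°  ·
  (2,4): δ = 17.03°  ✓
  (3,4): δ = 101.21°  ·
antipodal pairs: 2

count = 2; pairs: (1,3), (2,4)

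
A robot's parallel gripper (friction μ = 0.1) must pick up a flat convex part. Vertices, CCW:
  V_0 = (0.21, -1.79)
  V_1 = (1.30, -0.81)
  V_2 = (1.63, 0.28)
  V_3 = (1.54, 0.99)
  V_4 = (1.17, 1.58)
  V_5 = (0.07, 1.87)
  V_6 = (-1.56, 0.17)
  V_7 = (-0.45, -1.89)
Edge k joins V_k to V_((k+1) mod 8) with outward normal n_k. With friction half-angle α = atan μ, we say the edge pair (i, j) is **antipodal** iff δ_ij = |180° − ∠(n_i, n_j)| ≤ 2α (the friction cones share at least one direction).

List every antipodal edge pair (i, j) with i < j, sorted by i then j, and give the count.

count = 2; pairs: (0,5), (3,6)

α = atan 0.1 = 5.71°;  2α = 11.42°
n_0 = (+0.6686, -0.7436)
n_1 = (+0.9571, -0.2898)
n_2 = (+0.9921, +0.1258)
n_3 = (+0.8472, +0.5313)
n_4 = (+0.2549, +0.9670)
n_5 = (-0.7218, +0.6921)
n_6 = (-0.8803, -0.4744)
n_7 = (+0.1498, -0.9887)
  (0,1): δ = 148.80°  ·
  (0,2): δ = 124.73°  ·
  (0,3): δ = 99.87°  ·
  (0,4): δ = 56.73°  ·
  (0,5): δ = 4.25°  ✓
  (0,6): δ = 76.36°  ·
  (0,7): δ = 146.66°  ·
  (1,2): δ = 155.93°  ·
  (1,3): δ = 131.06°  ·
  (1,4): δ = 87.93°  ·
  (1,5): δ = 26.95°  ·
  (1,6): δ = 45.16°  ·
  (1,7): δ = 115.46°  ·
  (2,3): δ = 155.13°  ·
  (2,4): δ = 111.99°  ·
  (2,5): δ = 51.02°  ·
  (2,6): δ = 21.09°  ·
  (2,7): δ = 91.39°  ·
  (3,4): δ = 136.86°  ·
  (3,5): δ = 75.89°  ·
  (3,6): δ = 3.78°  ✓
  (3,7): δ = 66.52°  ·
  (4,5): δ = 119.03°  ·
  (4,6): δ = 46.91°  ·
  (4,7): δ = 23.38°  ·
  (5,6): δ = 107.89°  ·
  (5,7): δ = 37.59°  ·
  (6,7): δ = 109.70°  ·
antipodal pairs: 2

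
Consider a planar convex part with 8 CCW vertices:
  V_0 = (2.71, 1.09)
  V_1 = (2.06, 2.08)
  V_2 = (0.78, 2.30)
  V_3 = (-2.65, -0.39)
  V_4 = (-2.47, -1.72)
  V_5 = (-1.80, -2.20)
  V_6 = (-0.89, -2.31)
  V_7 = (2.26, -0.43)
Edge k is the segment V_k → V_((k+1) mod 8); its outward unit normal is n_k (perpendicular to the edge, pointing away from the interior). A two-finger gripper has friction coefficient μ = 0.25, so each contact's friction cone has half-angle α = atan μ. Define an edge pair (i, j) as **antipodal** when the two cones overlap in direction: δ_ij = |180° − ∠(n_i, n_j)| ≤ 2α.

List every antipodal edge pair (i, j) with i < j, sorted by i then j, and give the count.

α = atan 0.25 = 14.04°;  2α = 28.07°
n_0 = (+0.8359, +0.5488)
n_1 = (+0.1694, +0.9855)
n_2 = (-0.6171, +0.7869)
n_3 = (-0.9910, -0.1341)
n_4 = (-0.5824, -0.8129)
n_5 = (-0.1200, -0.9928)
n_6 = (+0.5125, -0.8587)
n_7 = (+0.9589, -0.2839)
  (0,1): δ = 133.04°  ·
  (0,2): δ = 85.18°  ·
  (0,3): δ = 25.58°  ✓
  (0,4): δ = 21.09°  ✓
  (0,5): δ = 49.82°  ·
  (0,6): δ = 87.54°  ·
  (0,7): δ = 130.22°  ·
  (1,2): δ = 132.14°  ·
  (1,3): δ = 72.54°  ·
  (1,4): δ = 25.87°  ✓
  (1,5): δ = 2.86°  ✓
  (1,6): δ = 40.58°  ·
  (1,7): δ = 83.26°  ·
  (2,3): δ = 120.40°  ·
  (2,4): δ = 73.72°  ·
  (2,5): δ = 45.00°  ·
  (2,6): δ = 7.28°  ✓
  (2,7): δ = 35.40°  ·
  (3,4): δ = 133.33°  ·
  (3,5): δ = 104.60°  ·
  (3,6): δ = 66.88°  ·
  (3,7): δ = 24.20°  ✓
  (4,5): δ = 151.27°  ·
  (4,6): δ = 113.55°  ·
  (4,7): δ = 70.87°  ·
  (5,6): δ = 142.28°  ·
  (5,7): δ = 99.60°  ·
  (6,7): δ = 137.32°  ·
antipodal pairs: 6

count = 6; pairs: (0,3), (0,4), (1,4), (1,5), (2,6), (3,7)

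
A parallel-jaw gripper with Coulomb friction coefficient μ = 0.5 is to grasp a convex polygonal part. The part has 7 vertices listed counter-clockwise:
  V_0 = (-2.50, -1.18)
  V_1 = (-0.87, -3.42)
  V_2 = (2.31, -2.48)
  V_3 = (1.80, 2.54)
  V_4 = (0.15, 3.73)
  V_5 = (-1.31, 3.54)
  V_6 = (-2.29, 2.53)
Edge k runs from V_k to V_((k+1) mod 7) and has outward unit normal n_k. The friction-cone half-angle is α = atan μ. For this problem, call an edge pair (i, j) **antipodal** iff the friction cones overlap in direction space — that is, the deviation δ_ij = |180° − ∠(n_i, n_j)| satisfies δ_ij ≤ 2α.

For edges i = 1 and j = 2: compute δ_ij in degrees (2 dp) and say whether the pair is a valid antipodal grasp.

δ = 100.67°, invalid

α = atan 0.5 = 26.57°;  2α = 53.13°
edge 1: e_1 = (+3.18, +0.94);  n_1 = (+0.2835, -0.9590)
edge 2: e_2 = (-0.51, +5.02);  n_2 = (+0.9949, +0.1011)
∠(n_1, n_2) = 79.33°
δ = |180° − 79.33°| = 100.67°
100.67° > 2α = 53.13°  →  invalid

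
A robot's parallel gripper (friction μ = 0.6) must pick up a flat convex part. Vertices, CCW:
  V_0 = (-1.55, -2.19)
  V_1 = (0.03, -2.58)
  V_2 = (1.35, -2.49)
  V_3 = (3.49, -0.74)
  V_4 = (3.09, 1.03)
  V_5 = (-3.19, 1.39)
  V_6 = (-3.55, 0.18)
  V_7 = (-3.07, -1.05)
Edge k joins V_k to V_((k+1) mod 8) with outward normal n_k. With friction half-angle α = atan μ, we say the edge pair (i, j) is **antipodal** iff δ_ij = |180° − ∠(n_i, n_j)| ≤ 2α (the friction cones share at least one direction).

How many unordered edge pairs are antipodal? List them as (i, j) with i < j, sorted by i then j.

α = atan 0.6 = 30.96°;  2α = 61.93°
n_0 = (-0.2396, -0.9709)
n_1 = (+0.0680, -0.9977)
n_2 = (+0.6330, -0.7741)
n_3 = (+0.9754, +0.2204)
n_4 = (+0.0572, +0.9984)
n_5 = (-0.9585, +0.2852)
n_6 = (-0.9316, -0.3635)
n_7 = (-0.6000, -0.8000)
  (0,1): δ = 162.23°  ·
  (0,2): δ = 126.86°  ·
  (0,3): δ = 63.40°  ·
  (0,4): δ = 10.58°  ✓
  (0,5): δ = 87.30°  ·
  (0,6): δ = 125.18°  ·
  (0,7): δ = 157.00°  ·
  (1,2): δ = 144.63°  ·
  (1,3): δ = 81.17°  ·
  (1,4): δ = 7.18°  ✓
  (1,5): δ = 69.53°  ·
  (1,6): δ = 107.42°  ·
  (1,7): δ = 139.23°  ·
  (2,3): δ = 116.54°  ·
  (2,4): δ = 42.56°  ✓
  (2,5): δ = 34.16°  ✓
  (2,6): δ = 72.04°  ·
  (2,7): δ = 103.86°  ·
  (3,4): δ = 106.02°  ·
  (3,5): δ = 29.30°  ✓
  (3,6): δ = 8.58°  ✓
  (3,7): δ = 40.40°  ✓
  (4,5): δ = 103.29°  ·
  (4,6): δ = 65.40°  ·
  (4,7): δ = 33.59°  ✓
  (5,6): δ = 142.11°  ·
  (5,7): δ = 110.30°  ·
  (6,7): δ = 148.19°  ·
antipodal pairs: 8

count = 8; pairs: (0,4), (1,4), (2,4), (2,5), (3,5), (3,6), (3,7), (4,7)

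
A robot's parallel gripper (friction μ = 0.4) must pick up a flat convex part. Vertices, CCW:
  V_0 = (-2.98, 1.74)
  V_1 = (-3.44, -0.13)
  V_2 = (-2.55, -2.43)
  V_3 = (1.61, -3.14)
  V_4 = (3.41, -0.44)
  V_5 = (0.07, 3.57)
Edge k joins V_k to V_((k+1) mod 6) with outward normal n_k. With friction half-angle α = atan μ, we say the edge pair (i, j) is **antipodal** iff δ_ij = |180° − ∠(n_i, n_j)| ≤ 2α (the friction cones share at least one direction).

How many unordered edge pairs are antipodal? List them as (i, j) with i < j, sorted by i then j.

α = atan 0.4 = 21.80°;  2α = 43.60°
n_0 = (-0.9711, +0.2389)
n_1 = (-0.9326, -0.3609)
n_2 = (-0.1682, -0.9857)
n_3 = (+0.8321, -0.5547)
n_4 = (+0.7684, +0.6400)
n_5 = (-0.5145, +0.8575)
  (0,1): δ = 145.03°  ·
  (0,2): δ = 85.87°  ·
  (0,3): δ = 19.87°  ✓
  (0,4): δ = 53.61°  ·
  (0,5): δ = 134.78°  ·
  (1,2): δ = 120.84°  ·
  (1,3): δ = 54.84°  ·
  (1,4): δ = 18.64°  ✓
  (1,5): δ = 99.81°  ·
  (2,3): δ = 114.00°  ·
  (2,4): δ = 40.52°  ✓
  (2,5): δ = 40.65°  ✓
  (3,4): δ = 106.52°  ·
  (3,5): δ = 25.35°  ✓
  (4,5): δ = 98.83°  ·
antipodal pairs: 5

count = 5; pairs: (0,3), (1,4), (2,4), (2,5), (3,5)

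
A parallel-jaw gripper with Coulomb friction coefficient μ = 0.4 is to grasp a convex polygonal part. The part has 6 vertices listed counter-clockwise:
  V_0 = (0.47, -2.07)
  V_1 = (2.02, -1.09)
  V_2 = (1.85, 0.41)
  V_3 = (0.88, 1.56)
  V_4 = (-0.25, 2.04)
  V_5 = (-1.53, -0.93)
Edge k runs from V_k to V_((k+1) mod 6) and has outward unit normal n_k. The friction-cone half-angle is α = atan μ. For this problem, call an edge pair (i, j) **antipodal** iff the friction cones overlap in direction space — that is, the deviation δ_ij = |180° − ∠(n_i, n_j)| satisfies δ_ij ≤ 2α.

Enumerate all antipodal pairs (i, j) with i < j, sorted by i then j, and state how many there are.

α = atan 0.4 = 21.80°;  2α = 43.60°
n_0 = (+0.5344, -0.8452)
n_1 = (+0.9936, +0.1126)
n_2 = (+0.7644, +0.6447)
n_3 = (+0.3910, +0.9204)
n_4 = (-0.9183, +0.3958)
n_5 = (-0.4952, -0.8688)
  (0,1): δ = 115.84°  ·
  (0,2): δ = 82.16°  ·
  (0,3): δ = 55.32°  ·
  (0,4): δ = 34.38°  ✓
  (0,5): δ = 118.01°  ·
  (1,2): δ = 146.32°  ·
  (1,3): δ = 119.48°  ·
  (1,4): δ = 29.78°  ✓
  (1,5): δ = 53.85°  ·
  (2,3): δ = 153.16°  ·
  (2,4): δ = 63.46°  ·
  (2,5): δ = 20.17°  ✓
  (3,4): δ = 90.30°  ·
  (3,5): δ = 6.67°  ✓
  (4,5): δ = 96.37°  ·
antipodal pairs: 4

count = 4; pairs: (0,4), (1,4), (2,5), (3,5)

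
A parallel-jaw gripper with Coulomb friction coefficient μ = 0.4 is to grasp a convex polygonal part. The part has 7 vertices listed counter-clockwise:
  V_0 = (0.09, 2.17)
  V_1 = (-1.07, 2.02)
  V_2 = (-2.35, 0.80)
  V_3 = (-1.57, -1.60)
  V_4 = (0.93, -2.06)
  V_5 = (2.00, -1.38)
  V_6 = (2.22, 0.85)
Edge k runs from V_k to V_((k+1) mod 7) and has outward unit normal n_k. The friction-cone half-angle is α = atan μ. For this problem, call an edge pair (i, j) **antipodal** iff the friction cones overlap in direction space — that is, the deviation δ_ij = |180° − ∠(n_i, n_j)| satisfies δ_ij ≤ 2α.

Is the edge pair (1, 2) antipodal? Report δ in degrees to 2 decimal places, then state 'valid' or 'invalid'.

δ = 115.62°, invalid

α = atan 0.4 = 21.80°;  2α = 43.60°
edge 1: e_1 = (-1.28, -1.22);  n_1 = (-0.6899, +0.7239)
edge 2: e_2 = (+0.78, -2.40);  n_2 = (-0.9510, -0.3091)
∠(n_1, n_2) = 64.38°
δ = |180° − 64.38°| = 115.62°
115.62° > 2α = 43.60°  →  invalid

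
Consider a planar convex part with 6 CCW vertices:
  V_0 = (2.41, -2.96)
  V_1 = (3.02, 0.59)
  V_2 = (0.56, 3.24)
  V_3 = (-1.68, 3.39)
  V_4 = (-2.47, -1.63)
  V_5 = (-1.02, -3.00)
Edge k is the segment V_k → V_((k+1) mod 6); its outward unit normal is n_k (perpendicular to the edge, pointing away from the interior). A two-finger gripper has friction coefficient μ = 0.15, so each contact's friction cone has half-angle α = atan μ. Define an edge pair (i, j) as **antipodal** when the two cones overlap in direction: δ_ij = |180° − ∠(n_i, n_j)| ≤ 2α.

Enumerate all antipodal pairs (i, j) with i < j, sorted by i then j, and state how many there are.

α = atan 0.15 = 8.53°;  2α = 17.06°
n_0 = (+0.9856, -0.1693)
n_1 = (+0.7329, +0.6803)
n_2 = (+0.0668, +0.9978)
n_3 = (-0.9878, +0.1555)
n_4 = (-0.6868, -0.7269)
n_5 = (+0.0117, -0.9999)
  (0,1): δ = 127.38°  ·
  (0,2): δ = 84.08°  ·
  (0,3): δ = 0.81°  ✓
  (0,4): δ = 56.37°  ·
  (0,5): δ = 100.42°  ·
  (1,2): δ = 136.70°  ·
  (1,3): δ = 51.81°  ·
  (1,4): δ = 3.75°  ✓
  (1,5): δ = 47.80°  ·
  (2,3): δ = 95.11°  ·
  (2,4): δ = 39.54°  ·
  (2,5): δ = 4.50°  ✓
  (3,4): δ = 124.43°  ·
  (3,5): δ = 80.39°  ·
  (4,5): δ = 135.96°  ·
antipodal pairs: 3

count = 3; pairs: (0,3), (1,4), (2,5)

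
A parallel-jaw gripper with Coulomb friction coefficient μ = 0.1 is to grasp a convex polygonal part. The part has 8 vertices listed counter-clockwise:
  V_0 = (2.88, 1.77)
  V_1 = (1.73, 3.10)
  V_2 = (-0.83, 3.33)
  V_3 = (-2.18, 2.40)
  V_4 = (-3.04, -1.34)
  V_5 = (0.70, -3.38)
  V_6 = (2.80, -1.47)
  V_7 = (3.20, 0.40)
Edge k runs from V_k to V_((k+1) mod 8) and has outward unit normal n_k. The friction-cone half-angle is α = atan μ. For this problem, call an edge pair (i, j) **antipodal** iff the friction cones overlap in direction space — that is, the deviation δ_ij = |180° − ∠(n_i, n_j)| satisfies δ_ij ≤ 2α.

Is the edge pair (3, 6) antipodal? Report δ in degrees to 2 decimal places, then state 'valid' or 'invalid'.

α = atan 0.1 = 5.71°;  2α = 11.42°
edge 3: e_3 = (-0.86, -3.74);  n_3 = (-0.9746, +0.2241)
edge 6: e_6 = (+0.40, +1.87);  n_6 = (+0.9779, -0.2092)
∠(n_3, n_6) = 179.12°
δ = |180° − 179.12°| = 0.88°
0.88° ≤ 2α = 11.42°  →  valid

δ = 0.88°, valid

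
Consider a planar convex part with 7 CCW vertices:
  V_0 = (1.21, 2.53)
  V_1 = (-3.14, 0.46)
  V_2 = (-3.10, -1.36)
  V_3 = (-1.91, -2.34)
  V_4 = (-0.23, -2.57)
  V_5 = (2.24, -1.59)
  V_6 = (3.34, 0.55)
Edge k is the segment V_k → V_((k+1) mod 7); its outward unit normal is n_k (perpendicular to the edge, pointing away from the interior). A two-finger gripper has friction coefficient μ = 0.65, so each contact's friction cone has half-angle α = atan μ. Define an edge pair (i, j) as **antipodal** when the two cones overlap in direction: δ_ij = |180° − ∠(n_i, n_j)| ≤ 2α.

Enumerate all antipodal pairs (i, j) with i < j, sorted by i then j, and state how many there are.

α = atan 0.65 = 33.02°;  2α = 66.05°
n_0 = (-0.4297, +0.9030)
n_1 = (-0.9998, -0.0220)
n_2 = (-0.6357, -0.7719)
n_3 = (-0.1356, -0.9908)
n_4 = (+0.3688, -0.9295)
n_5 = (+0.8894, -0.4572)
n_6 = (+0.6808, +0.7324)
  (0,1): δ = 114.19°  ·
  (0,2): δ = 64.92°  ✓
  (0,3): δ = 33.24°  ✓
  (0,4): δ = 3.81°  ✓
  (0,5): δ = 37.35°  ✓
  (0,6): δ = 111.64°  ·
  (1,2): δ = 130.73°  ·
  (1,3): δ = 99.05°  ·
  (1,4): δ = 69.62°  ·
  (1,5): δ = 28.46°  ✓
  (1,6): δ = 45.83°  ✓
  (2,3): δ = 148.32°  ·
  (2,4): δ = 118.89°  ·
  (2,5): δ = 77.73°  ·
  (2,6): δ = 3.44°  ✓
  (3,4): δ = 150.56°  ·
  (3,5): δ = 109.41°  ·
  (3,6): δ = 35.11°  ✓
  (4,5): δ = 138.85°  ·
  (4,6): δ = 64.55°  ✓
  (5,6): δ = 105.71°  ·
antipodal pairs: 9

count = 9; pairs: (0,2), (0,3), (0,4), (0,5), (1,5), (1,6), (2,6), (3,6), (4,6)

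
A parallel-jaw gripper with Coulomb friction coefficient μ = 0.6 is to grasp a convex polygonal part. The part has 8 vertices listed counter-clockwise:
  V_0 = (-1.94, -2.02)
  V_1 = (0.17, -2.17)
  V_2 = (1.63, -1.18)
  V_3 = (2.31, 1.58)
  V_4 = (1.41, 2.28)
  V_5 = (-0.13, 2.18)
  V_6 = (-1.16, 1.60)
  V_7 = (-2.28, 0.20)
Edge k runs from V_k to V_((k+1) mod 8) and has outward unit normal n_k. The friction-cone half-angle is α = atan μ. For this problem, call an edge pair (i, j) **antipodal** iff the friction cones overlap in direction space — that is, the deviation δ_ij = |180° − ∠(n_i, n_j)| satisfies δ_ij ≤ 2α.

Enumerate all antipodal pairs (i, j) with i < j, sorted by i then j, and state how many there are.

count = 11; pairs: (0,3), (0,4), (0,5), (0,6), (1,4), (1,5), (1,6), (2,5), (2,6), (2,7), (3,7)

α = atan 0.6 = 30.96°;  2α = 61.93°
n_0 = (-0.0709, -0.9975)
n_1 = (+0.5612, -0.8277)
n_2 = (+0.9710, -0.2392)
n_3 = (+0.6139, +0.7894)
n_4 = (-0.0648, +0.9979)
n_5 = (-0.4907, +0.8713)
n_6 = (-0.7809, +0.6247)
n_7 = (-0.9885, -0.1514)
  (0,1): δ = 141.79°  ·
  (0,2): δ = 99.77°  ·
  (0,3): δ = 33.81°  ✓
  (0,4): δ = 7.78°  ✓
  (0,5): δ = 33.45°  ✓
  (0,6): δ = 55.41°  ✓
  (0,7): δ = 102.77°  ·
  (1,2): δ = 137.98°  ·
  (1,3): δ = 72.02°  ·
  (1,4): δ = 30.43°  ✓
  (1,5): δ = 4.76°  ✓
  (1,6): δ = 17.20°  ✓
  (1,7): δ = 64.57°  ·
  (2,3): δ = 114.03°  ·
  (2,4): δ = 72.44°  ·
  (2,5): δ = 46.78°  ✓
  (2,6): δ = 24.82°  ✓
  (2,7): δ = 22.55°  ✓
  (3,4): δ = 138.41°  ·
  (3,5): δ = 112.74°  ·
  (3,6): δ = 90.78°  ·
  (3,7): δ = 43.42°  ✓
  (4,5): δ = 154.33°  ·
  (4,6): δ = 132.38°  ·
  (4,7): δ = 85.01°  ·
  (5,6): δ = 158.04°  ·
  (5,7): δ = 110.68°  ·
  (6,7): δ = 132.63°  ·
antipodal pairs: 11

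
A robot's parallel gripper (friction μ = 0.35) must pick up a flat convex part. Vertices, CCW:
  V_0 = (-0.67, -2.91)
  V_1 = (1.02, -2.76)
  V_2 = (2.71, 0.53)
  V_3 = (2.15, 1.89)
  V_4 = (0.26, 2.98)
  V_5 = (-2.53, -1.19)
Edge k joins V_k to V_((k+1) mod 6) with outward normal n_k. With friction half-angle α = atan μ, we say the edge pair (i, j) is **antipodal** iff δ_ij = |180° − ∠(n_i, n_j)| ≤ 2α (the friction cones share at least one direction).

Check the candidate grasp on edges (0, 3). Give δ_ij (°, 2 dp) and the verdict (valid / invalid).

α = atan 0.35 = 19.29°;  2α = 38.58°
edge 0: e_0 = (+1.69, +0.15);  n_0 = (+0.0884, -0.9961)
edge 3: e_3 = (-1.89, +1.09);  n_3 = (+0.4996, +0.8663)
∠(n_0, n_3) = 144.95°
δ = |180° − 144.95°| = 35.05°
35.05° ≤ 2α = 38.58°  →  valid

δ = 35.05°, valid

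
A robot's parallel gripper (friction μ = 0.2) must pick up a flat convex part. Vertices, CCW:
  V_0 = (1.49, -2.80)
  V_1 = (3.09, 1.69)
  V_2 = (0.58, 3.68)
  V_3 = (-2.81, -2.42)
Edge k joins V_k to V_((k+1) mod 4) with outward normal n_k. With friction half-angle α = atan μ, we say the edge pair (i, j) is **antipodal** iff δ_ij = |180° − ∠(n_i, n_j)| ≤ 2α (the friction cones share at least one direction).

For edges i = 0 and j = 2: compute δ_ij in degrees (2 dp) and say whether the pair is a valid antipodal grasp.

δ = 9.45°, valid

α = atan 0.2 = 11.31°;  2α = 22.62°
edge 0: e_0 = (+1.60, +4.49);  n_0 = (+0.9420, -0.3357)
edge 2: e_2 = (-3.39, -6.10);  n_2 = (-0.8741, +0.4858)
∠(n_0, n_2) = 170.55°
δ = |180° − 170.55°| = 9.45°
9.45° ≤ 2α = 22.62°  →  valid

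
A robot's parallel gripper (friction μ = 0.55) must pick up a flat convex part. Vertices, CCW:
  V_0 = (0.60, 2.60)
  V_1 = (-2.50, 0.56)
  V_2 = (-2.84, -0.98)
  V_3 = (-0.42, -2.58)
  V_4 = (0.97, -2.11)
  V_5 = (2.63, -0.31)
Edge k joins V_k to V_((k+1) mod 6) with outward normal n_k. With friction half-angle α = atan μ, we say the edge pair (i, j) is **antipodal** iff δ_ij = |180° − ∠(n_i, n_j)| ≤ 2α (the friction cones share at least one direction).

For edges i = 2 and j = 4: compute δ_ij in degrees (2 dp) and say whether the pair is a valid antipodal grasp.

α = atan 0.55 = 28.81°;  2α = 57.62°
edge 2: e_2 = (+2.42, -1.60);  n_2 = (-0.5515, -0.8342)
edge 4: e_4 = (+1.66, +1.80);  n_4 = (+0.7351, -0.6779)
∠(n_2, n_4) = 80.79°
δ = |180° − 80.79°| = 99.21°
99.21° > 2α = 57.62°  →  invalid

δ = 99.21°, invalid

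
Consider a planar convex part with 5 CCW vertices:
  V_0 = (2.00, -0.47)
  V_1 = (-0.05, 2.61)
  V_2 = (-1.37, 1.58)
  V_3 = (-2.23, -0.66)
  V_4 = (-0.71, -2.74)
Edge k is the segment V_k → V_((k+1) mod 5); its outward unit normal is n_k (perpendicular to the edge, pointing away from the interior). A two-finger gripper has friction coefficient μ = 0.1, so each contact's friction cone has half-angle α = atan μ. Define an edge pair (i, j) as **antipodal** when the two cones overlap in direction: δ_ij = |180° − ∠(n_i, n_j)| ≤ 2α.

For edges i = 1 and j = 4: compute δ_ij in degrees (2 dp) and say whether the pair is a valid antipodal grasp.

α = atan 0.1 = 5.71°;  2α = 11.42°
edge 1: e_1 = (-1.32, -1.03);  n_1 = (-0.6152, +0.7884)
edge 4: e_4 = (+2.71, +2.27);  n_4 = (+0.6421, -0.7666)
∠(n_1, n_4) = 178.01°
δ = |180° − 178.01°| = 1.99°
1.99° ≤ 2α = 11.42°  →  valid

δ = 1.99°, valid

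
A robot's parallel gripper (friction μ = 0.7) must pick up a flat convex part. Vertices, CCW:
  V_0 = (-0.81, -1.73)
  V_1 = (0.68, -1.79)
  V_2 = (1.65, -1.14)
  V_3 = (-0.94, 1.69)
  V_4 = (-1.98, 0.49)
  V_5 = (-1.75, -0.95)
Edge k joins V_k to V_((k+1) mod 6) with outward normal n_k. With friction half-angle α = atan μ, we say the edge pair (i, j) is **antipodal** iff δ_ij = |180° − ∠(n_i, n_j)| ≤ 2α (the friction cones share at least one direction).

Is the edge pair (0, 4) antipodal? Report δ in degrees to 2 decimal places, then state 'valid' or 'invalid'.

δ = 101.38°, invalid

α = atan 0.7 = 34.99°;  2α = 69.98°
edge 0: e_0 = (+1.49, -0.06);  n_0 = (-0.0402, -0.9992)
edge 4: e_4 = (+0.23, -1.44);  n_4 = (-0.9875, -0.1577)
∠(n_0, n_4) = 78.62°
δ = |180° − 78.62°| = 101.38°
101.38° > 2α = 69.98°  →  invalid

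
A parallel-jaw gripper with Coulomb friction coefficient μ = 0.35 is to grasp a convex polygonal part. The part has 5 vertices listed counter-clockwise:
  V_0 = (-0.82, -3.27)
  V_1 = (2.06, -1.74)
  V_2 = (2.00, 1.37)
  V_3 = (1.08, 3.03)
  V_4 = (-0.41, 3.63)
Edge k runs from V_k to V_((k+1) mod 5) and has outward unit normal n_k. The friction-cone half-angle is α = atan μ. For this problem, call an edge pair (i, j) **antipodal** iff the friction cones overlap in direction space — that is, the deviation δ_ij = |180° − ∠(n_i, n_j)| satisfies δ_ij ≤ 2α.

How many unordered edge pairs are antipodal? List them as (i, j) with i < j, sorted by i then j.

α = atan 0.35 = 19.29°;  2α = 38.58°
n_0 = (+0.4692, -0.8831)
n_1 = (+0.9998, +0.0193)
n_2 = (+0.8747, +0.4847)
n_3 = (+0.3735, +0.9276)
n_4 = (-0.9982, +0.0593)
  (0,1): δ = 116.87°  ·
  (0,2): δ = 88.98°  ·
  (0,3): δ = 49.91°  ·
  (0,4): δ = 58.62°  ·
  (1,2): δ = 152.11°  ·
  (1,3): δ = 113.04°  ·
  (1,4): δ = 4.51°  ✓
  (2,3): δ = 140.93°  ·
  (2,4): δ = 32.40°  ✓
  (3,4): δ = 71.47°  ·
antipodal pairs: 2

count = 2; pairs: (1,4), (2,4)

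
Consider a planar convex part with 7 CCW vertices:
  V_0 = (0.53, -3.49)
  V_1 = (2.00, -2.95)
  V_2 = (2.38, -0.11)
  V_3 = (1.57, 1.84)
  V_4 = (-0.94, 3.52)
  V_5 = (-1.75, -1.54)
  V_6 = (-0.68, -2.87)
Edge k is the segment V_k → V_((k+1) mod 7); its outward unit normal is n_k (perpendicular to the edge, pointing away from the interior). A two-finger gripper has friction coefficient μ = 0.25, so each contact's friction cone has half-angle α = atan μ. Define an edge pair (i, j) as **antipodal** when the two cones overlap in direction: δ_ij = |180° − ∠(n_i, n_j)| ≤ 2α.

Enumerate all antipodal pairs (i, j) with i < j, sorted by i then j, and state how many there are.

α = atan 0.25 = 14.04°;  2α = 28.07°
n_0 = (+0.3448, -0.9387)
n_1 = (+0.9912, -0.1326)
n_2 = (+0.9235, +0.3836)
n_3 = (+0.5562, +0.8310)
n_4 = (-0.9874, +0.1581)
n_5 = (-0.7792, -0.6268)
n_6 = (-0.4560, -0.8900)
  (0,1): δ = 117.79°  ·
  (0,2): δ = 87.61°  ·
  (0,3): δ = 53.97°  ·
  (0,4): δ = 60.73°  ·
  (0,5): δ = 108.65°  ·
  (0,6): δ = 132.70°  ·
  (1,2): δ = 149.82°  ·
  (1,3): δ = 116.17°  ·
  (1,4): δ = 1.47°  ✓
  (1,5): δ = 46.44°  ·
  (1,6): δ = 70.49°  ·
  (2,3): δ = 146.35°  ·
  (2,4): δ = 31.65°  ·
  (2,5): δ = 16.26°  ✓
  (2,6): δ = 40.31°  ·
  (3,4): δ = 65.30°  ·
  (3,5): δ = 17.39°  ✓
  (3,6): δ = 6.66°  ✓
  (4,5): δ = 132.09°  ·
  (4,6): δ = 108.04°  ·
  (5,6): δ = 155.95°  ·
antipodal pairs: 4

count = 4; pairs: (1,4), (2,5), (3,5), (3,6)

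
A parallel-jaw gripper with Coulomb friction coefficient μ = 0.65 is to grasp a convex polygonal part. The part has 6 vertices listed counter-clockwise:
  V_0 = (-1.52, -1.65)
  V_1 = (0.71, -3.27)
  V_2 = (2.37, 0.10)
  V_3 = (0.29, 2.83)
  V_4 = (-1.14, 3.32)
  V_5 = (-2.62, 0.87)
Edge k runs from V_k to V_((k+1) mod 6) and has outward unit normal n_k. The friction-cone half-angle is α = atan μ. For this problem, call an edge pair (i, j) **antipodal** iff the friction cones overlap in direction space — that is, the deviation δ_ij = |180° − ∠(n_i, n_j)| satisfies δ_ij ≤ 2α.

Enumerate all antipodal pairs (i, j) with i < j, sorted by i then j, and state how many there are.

count = 6; pairs: (0,2), (0,3), (1,4), (1,5), (2,5), (3,5)

α = atan 0.65 = 33.02°;  2α = 66.05°
n_0 = (-0.5877, -0.8090)
n_1 = (+0.8971, -0.4419)
n_2 = (+0.7954, +0.6060)
n_3 = (+0.3242, +0.9460)
n_4 = (-0.8559, +0.5171)
n_5 = (-0.9165, -0.4001)
  (0,1): δ = 80.23°  ·
  (0,2): δ = 16.70°  ✓
  (0,3): δ = 17.08°  ✓
  (0,4): δ = 94.86°  ·
  (0,5): δ = 149.58°  ·
  (1,2): δ = 116.47°  ·
  (1,3): δ = 82.69°  ·
  (1,4): δ = 4.91°  ✓
  (1,5): δ = 49.81°  ✓
  (2,3): δ = 146.22°  ·
  (2,4): δ = 68.44°  ·
  (2,5): δ = 13.72°  ✓
  (3,4): δ = 102.22°  ·
  (3,5): δ = 47.50°  ✓
  (4,5): δ = 125.28°  ·
antipodal pairs: 6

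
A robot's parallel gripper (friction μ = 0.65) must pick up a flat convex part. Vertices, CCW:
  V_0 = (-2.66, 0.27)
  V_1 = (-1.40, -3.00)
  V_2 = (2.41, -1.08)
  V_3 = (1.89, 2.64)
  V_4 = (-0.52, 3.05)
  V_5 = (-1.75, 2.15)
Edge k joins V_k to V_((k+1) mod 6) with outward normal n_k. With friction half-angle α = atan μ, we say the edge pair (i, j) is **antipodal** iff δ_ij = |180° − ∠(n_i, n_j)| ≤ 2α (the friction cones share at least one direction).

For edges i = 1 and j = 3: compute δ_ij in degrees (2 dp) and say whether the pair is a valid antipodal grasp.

δ = 36.40°, valid

α = atan 0.65 = 33.02°;  2α = 66.05°
edge 1: e_1 = (+3.81, +1.92);  n_1 = (+0.4500, -0.8930)
edge 3: e_3 = (-2.41, +0.41);  n_3 = (+0.1677, +0.9858)
∠(n_1, n_3) = 143.60°
δ = |180° − 143.60°| = 36.40°
36.40° ≤ 2α = 66.05°  →  valid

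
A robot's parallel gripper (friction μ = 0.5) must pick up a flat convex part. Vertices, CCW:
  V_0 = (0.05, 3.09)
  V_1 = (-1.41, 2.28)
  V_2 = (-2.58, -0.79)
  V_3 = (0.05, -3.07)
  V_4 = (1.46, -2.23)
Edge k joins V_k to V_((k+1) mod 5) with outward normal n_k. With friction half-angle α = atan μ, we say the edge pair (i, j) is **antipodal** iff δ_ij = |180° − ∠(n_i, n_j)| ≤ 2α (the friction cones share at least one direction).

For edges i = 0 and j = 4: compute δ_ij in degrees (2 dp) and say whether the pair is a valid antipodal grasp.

δ = 75.82°, invalid

α = atan 0.5 = 26.57°;  2α = 53.13°
edge 0: e_0 = (-1.46, -0.81);  n_0 = (-0.4851, +0.8744)
edge 4: e_4 = (-1.41, +5.32);  n_4 = (+0.9666, +0.2562)
∠(n_0, n_4) = 104.18°
δ = |180° − 104.18°| = 75.82°
75.82° > 2α = 53.13°  →  invalid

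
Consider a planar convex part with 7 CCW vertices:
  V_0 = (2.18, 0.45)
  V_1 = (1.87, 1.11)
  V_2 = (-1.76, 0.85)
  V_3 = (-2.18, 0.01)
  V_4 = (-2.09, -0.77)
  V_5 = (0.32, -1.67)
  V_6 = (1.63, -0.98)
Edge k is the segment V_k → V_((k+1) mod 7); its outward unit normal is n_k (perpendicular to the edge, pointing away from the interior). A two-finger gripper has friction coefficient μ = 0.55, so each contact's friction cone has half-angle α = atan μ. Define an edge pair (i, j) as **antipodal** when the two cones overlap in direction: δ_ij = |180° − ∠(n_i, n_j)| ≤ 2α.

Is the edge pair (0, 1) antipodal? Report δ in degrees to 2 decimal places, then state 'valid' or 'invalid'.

δ = 111.06°, invalid

α = atan 0.55 = 28.81°;  2α = 57.62°
edge 0: e_0 = (-0.31, +0.66);  n_0 = (+0.9051, +0.4251)
edge 1: e_1 = (-3.63, -0.26);  n_1 = (-0.0714, +0.9974)
∠(n_0, n_1) = 68.94°
δ = |180° − 68.94°| = 111.06°
111.06° > 2α = 57.62°  →  invalid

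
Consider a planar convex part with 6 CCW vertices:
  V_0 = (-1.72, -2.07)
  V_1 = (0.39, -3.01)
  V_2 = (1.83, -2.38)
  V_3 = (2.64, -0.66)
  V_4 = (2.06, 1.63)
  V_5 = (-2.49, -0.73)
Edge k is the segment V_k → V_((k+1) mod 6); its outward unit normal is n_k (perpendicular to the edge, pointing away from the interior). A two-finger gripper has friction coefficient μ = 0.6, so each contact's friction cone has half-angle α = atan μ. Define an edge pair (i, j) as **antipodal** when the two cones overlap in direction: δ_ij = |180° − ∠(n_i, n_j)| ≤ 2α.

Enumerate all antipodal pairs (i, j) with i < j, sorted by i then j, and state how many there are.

count = 6; pairs: (0,3), (0,4), (1,4), (2,4), (2,5), (3,5)

α = atan 0.6 = 30.96°;  2α = 61.93°
n_0 = (-0.4069, -0.9135)
n_1 = (+0.4008, -0.9162)
n_2 = (+0.9047, -0.4261)
n_3 = (+0.9694, +0.2455)
n_4 = (-0.4604, +0.8877)
n_5 = (-0.8670, -0.4982)
  (0,1): δ = 132.36°  ·
  (0,2): δ = 91.20°  ·
  (0,3): δ = 51.77°  ✓
  (0,4): δ = 51.43°  ✓
  (0,5): δ = 143.90°  ·
  (1,2): δ = 138.85°  ·
  (1,3): δ = 99.42°  ·
  (1,4): δ = 3.79°  ✓
  (1,5): δ = 96.25°  ·
  (2,3): δ = 140.57°  ·
  (2,4): δ = 37.37°  ✓
  (2,5): δ = 55.10°  ✓
  (3,4): δ = 76.80°  ·
  (3,5): δ = 15.67°  ✓
  (4,5): δ = 87.53°  ·
antipodal pairs: 6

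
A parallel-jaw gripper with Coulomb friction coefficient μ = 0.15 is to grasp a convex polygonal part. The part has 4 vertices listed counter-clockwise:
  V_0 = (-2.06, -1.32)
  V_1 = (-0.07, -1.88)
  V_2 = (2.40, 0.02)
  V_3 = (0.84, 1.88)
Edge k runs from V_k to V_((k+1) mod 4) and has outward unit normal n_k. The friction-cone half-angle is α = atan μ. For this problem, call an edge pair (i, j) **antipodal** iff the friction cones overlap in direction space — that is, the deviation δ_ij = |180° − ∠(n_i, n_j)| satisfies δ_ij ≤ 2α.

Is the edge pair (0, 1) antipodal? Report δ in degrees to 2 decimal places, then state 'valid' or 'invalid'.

α = atan 0.15 = 8.53°;  2α = 17.06°
edge 0: e_0 = (+1.99, -0.56);  n_0 = (-0.2709, -0.9626)
edge 1: e_1 = (+2.47, +1.90);  n_1 = (+0.6097, -0.7926)
∠(n_0, n_1) = 53.29°
δ = |180° − 53.29°| = 126.71°
126.71° > 2α = 17.06°  →  invalid

δ = 126.71°, invalid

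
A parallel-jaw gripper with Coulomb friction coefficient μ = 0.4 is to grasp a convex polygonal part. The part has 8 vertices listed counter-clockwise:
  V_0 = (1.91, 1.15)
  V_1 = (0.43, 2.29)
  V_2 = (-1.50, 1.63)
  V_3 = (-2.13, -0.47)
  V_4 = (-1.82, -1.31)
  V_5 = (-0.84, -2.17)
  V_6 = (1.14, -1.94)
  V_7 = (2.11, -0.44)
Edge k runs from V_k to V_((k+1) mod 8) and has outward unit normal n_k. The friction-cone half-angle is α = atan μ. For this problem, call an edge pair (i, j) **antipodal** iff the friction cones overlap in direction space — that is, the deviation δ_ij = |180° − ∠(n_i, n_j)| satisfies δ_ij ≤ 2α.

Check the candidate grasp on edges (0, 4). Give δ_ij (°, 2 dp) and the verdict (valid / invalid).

α = atan 0.4 = 21.80°;  2α = 43.60°
edge 0: e_0 = (-1.48, +1.14);  n_0 = (+0.6102, +0.7922)
edge 4: e_4 = (+0.98, -0.86);  n_4 = (-0.6596, -0.7516)
∠(n_0, n_4) = 176.34°
δ = |180° − 176.34°| = 3.66°
3.66° ≤ 2α = 43.60°  →  valid

δ = 3.66°, valid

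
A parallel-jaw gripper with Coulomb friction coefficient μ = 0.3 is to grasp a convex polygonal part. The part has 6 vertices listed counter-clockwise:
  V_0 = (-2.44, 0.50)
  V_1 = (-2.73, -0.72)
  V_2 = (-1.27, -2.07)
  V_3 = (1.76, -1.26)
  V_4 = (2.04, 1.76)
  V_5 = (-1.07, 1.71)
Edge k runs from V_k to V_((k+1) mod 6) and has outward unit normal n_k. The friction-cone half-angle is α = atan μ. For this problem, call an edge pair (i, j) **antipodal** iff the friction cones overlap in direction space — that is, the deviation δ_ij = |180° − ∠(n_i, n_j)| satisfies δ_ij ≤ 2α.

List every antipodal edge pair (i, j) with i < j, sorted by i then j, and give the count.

count = 3; pairs: (0,3), (2,4), (2,5)

α = atan 0.3 = 16.70°;  2α = 33.40°
n_0 = (-0.9729, +0.2313)
n_1 = (-0.6789, -0.7342)
n_2 = (+0.2583, -0.9661)
n_3 = (+0.9957, -0.0923)
n_4 = (-0.0161, +0.9999)
n_5 = (-0.6620, +0.7495)
  (0,1): δ = 119.39°  ·
  (0,2): δ = 61.66°  ·
  (0,3): δ = 8.07°  ✓
  (0,4): δ = 104.29°  ·
  (0,5): δ = 144.82°  ·
  (1,2): δ = 122.28°  ·
  (1,3): δ = 52.54°  ·
  (1,4): δ = 43.68°  ·
  (1,5): δ = 84.21°  ·
  (2,3): δ = 110.26°  ·
  (2,4): δ = 14.05°  ✓
  (2,5): δ = 26.48°  ✓
  (3,4): δ = 83.78°  ·
  (3,5): δ = 43.25°  ·
  (4,5): δ = 139.47°  ·
antipodal pairs: 3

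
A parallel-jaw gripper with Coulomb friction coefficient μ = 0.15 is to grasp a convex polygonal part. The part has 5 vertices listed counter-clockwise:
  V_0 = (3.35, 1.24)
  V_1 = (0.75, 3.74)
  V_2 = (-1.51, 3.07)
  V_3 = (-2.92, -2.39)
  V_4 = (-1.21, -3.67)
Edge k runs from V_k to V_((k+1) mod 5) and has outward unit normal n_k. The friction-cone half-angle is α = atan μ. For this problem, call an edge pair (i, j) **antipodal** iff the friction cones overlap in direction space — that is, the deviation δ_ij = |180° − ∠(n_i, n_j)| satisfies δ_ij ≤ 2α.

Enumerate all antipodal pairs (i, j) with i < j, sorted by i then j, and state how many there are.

α = atan 0.15 = 8.53°;  2α = 17.06°
n_0 = (+0.6931, +0.7208)
n_1 = (-0.2842, +0.9588)
n_2 = (-0.9682, +0.2500)
n_3 = (-0.5993, -0.8006)
n_4 = (+0.7327, -0.6805)
  (0,1): δ = 119.61°  ·
  (0,2): δ = 60.60°  ·
  (0,3): δ = 7.06°  ✓
  (0,4): δ = 90.99°  ·
  (1,2): δ = 120.99°  ·
  (1,3): δ = 53.33°  ·
  (1,4): δ = 30.60°  ·
  (2,3): δ = 112.34°  ·
  (2,4): δ = 28.40°  ·
  (3,4): δ = 96.07°  ·
antipodal pairs: 1

count = 1; pairs: (0,3)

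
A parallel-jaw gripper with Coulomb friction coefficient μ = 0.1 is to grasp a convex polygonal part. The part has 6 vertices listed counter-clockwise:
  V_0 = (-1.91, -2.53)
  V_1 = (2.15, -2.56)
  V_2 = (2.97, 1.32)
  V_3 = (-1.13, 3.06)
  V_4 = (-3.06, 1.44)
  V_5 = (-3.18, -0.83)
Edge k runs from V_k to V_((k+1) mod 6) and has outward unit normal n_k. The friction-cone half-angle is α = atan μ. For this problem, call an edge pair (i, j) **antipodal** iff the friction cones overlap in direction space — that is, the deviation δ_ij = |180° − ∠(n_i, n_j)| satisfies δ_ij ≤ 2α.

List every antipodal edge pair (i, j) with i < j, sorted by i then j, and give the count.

count = 1; pairs: (1,4)

α = atan 0.1 = 5.71°;  2α = 11.42°
n_0 = (-0.0074, -1.0000)
n_1 = (+0.9784, -0.2068)
n_2 = (+0.3907, +0.9205)
n_3 = (-0.6429, +0.7659)
n_4 = (-0.9986, +0.0528)
n_5 = (-0.8011, -0.5985)
  (0,1): δ = 101.51°  ·
  (0,2): δ = 22.57°  ·
  (0,3): δ = 40.43°  ·
  (0,4): δ = 87.40°  ·
  (0,5): δ = 127.19°  ·
  (1,2): δ = 101.06°  ·
  (1,3): δ = 38.06°  ·
  (1,4): δ = 8.91°  ✓
  (1,5): δ = 48.70°  ·
  (2,3): δ = 116.99°  ·
  (2,4): δ = 70.03°  ·
  (2,5): δ = 30.24°  ·
  (3,4): δ = 133.04°  ·
  (3,5): δ = 93.25°  ·
  (4,5): δ = 140.21°  ·
antipodal pairs: 1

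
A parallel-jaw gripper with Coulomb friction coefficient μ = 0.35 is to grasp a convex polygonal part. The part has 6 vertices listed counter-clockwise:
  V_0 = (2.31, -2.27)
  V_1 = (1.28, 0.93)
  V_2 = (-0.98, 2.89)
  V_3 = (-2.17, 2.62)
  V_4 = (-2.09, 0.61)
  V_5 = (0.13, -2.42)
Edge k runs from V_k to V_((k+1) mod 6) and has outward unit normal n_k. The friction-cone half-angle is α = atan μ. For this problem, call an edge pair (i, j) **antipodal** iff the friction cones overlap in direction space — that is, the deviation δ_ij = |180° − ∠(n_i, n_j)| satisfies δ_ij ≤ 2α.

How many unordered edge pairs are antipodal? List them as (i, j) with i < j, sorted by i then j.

count = 4; pairs: (0,3), (0,4), (1,4), (2,5)

α = atan 0.35 = 19.29°;  2α = 38.58°
n_0 = (+0.9519, +0.3064)
n_1 = (+0.6552, +0.7555)
n_2 = (-0.2213, +0.9752)
n_3 = (-0.9992, -0.0398)
n_4 = (-0.8067, -0.5910)
n_5 = (+0.0686, -0.9976)
  (0,1): δ = 148.78°  ·
  (0,2): δ = 95.06°  ·
  (0,3): δ = 15.56°  ✓
  (0,4): δ = 18.39°  ✓
  (0,5): δ = 76.09°  ·
  (1,2): δ = 126.28°  ·
  (1,3): δ = 46.79°  ·
  (1,4): δ = 12.84°  ✓
  (1,5): δ = 44.87°  ·
  (2,3): δ = 100.50°  ·
  (2,4): δ = 66.55°  ·
  (2,5): δ = 8.85°  ✓
  (3,4): δ = 146.05°  ·
  (3,5): δ = 88.34°  ·
  (4,5): δ = 122.29°  ·
antipodal pairs: 4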